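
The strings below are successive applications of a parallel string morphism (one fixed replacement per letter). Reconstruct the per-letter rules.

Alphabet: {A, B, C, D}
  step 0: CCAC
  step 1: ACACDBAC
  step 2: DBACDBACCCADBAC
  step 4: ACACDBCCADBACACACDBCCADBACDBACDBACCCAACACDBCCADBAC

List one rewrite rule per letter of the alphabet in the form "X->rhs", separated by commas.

  step 1 ⇒ step 2: ACACDBAC ⇒ DB·AC·DB·AC·CC·A·DB·AC
    A ↦ DB
    B ↦ A
    C ↦ AC
    D ↦ CC

A->DB, B->A, C->AC, D->CC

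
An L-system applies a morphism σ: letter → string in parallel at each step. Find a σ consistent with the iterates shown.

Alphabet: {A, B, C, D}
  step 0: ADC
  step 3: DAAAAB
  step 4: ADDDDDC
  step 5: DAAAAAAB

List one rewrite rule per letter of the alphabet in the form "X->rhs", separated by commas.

A->D, B->DC, C->AB, D->A

  step 4 ⇒ step 5: ADDDDDC ⇒ D·A·A·A·A·A·AB
    A ↦ D
    C ↦ AB
    D ↦ A
  step 3 ⇒ step 4: DAAAAB ⇒ A·D·D·D·D·DC
    B ↦ DC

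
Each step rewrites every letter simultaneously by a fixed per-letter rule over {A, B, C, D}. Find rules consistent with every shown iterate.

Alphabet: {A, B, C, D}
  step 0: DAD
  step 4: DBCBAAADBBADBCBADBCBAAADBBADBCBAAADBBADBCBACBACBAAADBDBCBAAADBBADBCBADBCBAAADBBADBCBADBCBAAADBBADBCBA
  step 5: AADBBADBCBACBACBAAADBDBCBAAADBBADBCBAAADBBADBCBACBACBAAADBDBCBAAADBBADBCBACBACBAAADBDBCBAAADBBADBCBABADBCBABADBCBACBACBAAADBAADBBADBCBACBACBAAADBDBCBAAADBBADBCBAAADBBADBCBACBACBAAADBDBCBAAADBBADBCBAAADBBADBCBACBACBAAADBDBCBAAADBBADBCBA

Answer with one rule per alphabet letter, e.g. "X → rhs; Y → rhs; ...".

  step 4 ⇒ step 5: DBCBAAADBBADBCBADBCBAAADBBADBCBAAADBBADBCBACBACBAAADBDBCBAAADBBADBCBADBCBAAADBBADBCBADBCBAAADBBADBCBA ⇒ AA·DB·BA·DB·CBA·CBA·CBA·AA·DB·DB·CBA·AA·DB·BA·DB·CBA·AA·DB·BA·DB·CBA·CBA·CBA·AA·DB·DB·CBA·AA·DB·BA·DB·CBA·CBA·CBA·AA·DB·DB·CBA·AA·DB·BA·DB·CBA·BA·DB·CBA·BA·DB·CBA·CBA·CBA·AA·DB·AA·DB·BA·DB·CBA·CBA·CBA·AA·DB·DB·CBA·AA·DB·BA·DB·CBA·AA·DB·BA·DB·CBA·CBA·CBA·AA·DB·DB·CBA·AA·DB·BA·DB·CBA·AA·DB·BA·DB·CBA·CBA·CBA·AA·DB·DB·CBA·AA·DB·BA·DB·CBA
    A ↦ CBA
    B ↦ DB
    C ↦ BA
    D ↦ AA

A->CBA, B->DB, C->BA, D->AA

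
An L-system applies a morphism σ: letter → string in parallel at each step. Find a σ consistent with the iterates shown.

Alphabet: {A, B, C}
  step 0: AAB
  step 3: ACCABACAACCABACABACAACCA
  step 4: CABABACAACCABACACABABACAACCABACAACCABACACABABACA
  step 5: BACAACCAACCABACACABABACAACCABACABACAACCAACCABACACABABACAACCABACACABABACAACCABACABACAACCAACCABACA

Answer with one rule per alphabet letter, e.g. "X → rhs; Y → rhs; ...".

  step 4 ⇒ step 5: CABABACAACCABACACABABACAACCABACAACCABACACABABACA ⇒ BA·CA·AC·CA·AC·CA·BA·CA·CA·BA·BA·CA·AC·CA·BA·CA·BA·CA·AC·CA·AC·CA·BA·CA·CA·BA·BA·CA·AC·CA·BA·CA·CA·BA·BA·CA·AC·CA·BA·CA·BA·CA·AC·CA·AC·CA·BA·CA
    A ↦ CA
    B ↦ AC
    C ↦ BA

A->CA, B->AC, C->BA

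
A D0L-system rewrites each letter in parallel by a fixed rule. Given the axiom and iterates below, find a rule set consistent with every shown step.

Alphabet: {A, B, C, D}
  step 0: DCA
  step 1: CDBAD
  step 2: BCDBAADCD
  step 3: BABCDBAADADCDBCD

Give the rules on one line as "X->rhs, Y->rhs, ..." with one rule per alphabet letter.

A->AD, B->BA, C->B, D->CD

  step 2 ⇒ step 3: BCDBAADCD ⇒ BA·B·CD·BA·AD·AD·CD·B·CD
    A ↦ AD
    B ↦ BA
    C ↦ B
    D ↦ CD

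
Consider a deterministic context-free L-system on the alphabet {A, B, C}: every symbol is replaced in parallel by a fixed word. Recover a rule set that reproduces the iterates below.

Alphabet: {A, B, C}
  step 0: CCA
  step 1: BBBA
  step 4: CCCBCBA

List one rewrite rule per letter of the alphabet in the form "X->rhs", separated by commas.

  step 0 ⇒ step 1: CCA ⇒ B·B·BA
    A ↦ BA
    C ↦ B
    B ↦ C  (constrained at step 1)

A->BA, B->C, C->B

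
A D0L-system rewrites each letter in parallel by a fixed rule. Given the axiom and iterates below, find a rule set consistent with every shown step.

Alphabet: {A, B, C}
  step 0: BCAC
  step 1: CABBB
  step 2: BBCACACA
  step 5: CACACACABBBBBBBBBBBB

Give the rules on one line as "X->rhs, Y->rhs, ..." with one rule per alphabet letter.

  step 1 ⇒ step 2: CABBB ⇒ B·B·CA·CA·CA
    A ↦ B
    B ↦ CA
    C ↦ B

A->B, B->CA, C->B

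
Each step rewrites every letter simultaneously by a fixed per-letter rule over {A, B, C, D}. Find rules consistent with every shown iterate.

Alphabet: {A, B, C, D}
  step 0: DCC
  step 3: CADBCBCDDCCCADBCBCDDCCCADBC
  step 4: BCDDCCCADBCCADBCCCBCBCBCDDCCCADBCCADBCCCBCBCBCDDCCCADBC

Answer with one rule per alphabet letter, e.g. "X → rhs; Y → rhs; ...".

  step 3 ⇒ step 4: CADBCBCDDCCCADBCBCDDCCCADBC ⇒ BC·DDC·C·CAD·BC·CAD·BC·C·C·BC·BC·BC·DDC·C·CAD·BC·CAD·BC·C·C·BC·BC·BC·DDC·C·CAD·BC
    A ↦ DDC
    B ↦ CAD
    C ↦ BC
    D ↦ C

A->DDC, B->CAD, C->BC, D->C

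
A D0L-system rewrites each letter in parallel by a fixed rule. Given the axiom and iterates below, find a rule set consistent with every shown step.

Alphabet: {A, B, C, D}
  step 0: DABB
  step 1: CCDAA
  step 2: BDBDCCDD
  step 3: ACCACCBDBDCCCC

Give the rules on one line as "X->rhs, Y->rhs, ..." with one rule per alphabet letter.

A->D, B->A, C->BD, D->CC

  step 2 ⇒ step 3: BDBDCCDD ⇒ A·CC·A·CC·BD·BD·CC·CC
    B ↦ A
    C ↦ BD
    D ↦ CC
  step 0 ⇒ step 1: DABB ⇒ CC·D·A·A
    A ↦ D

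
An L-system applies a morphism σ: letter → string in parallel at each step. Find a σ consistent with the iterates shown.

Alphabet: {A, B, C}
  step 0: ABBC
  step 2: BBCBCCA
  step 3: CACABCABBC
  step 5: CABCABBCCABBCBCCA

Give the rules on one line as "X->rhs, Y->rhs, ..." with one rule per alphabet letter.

  step 2 ⇒ step 3: BBCBCCA ⇒ CA·CA·B·CA·B·B·C
    A ↦ C
    B ↦ CA
    C ↦ B

A->C, B->CA, C->B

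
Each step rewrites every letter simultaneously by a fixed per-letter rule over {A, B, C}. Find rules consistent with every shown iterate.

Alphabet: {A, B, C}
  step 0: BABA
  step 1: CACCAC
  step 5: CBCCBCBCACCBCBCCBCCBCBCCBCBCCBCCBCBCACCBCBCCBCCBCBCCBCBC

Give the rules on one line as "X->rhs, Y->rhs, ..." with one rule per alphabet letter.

A->AC, B->C, C->CB

  step 0 ⇒ step 1: BABA ⇒ C·AC·C·AC
    A ↦ AC
    B ↦ C
    C ↦ CB  (constrained at step 1)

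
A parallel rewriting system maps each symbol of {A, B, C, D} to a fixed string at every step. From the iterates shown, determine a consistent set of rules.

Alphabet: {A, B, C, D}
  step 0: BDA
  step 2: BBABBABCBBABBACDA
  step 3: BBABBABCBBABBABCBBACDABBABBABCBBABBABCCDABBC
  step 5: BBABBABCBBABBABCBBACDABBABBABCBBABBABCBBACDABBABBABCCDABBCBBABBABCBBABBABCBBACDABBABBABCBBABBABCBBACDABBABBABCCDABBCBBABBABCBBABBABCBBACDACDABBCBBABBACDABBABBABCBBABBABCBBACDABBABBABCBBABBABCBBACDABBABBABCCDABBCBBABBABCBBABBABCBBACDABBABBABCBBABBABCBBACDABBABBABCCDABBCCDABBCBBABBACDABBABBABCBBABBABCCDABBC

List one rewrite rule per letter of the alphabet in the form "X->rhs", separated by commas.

  step 2 ⇒ step 3: BBABBABCBBABBACDA ⇒ BBA·BBA·BC·BBA·BBA·BC·BBA·CDA·BBA·BBA·BC·BBA·BBA·BC·CDA·B·BC
    A ↦ BC
    B ↦ BBA
    C ↦ CDA
    D ↦ B

A->BC, B->BBA, C->CDA, D->B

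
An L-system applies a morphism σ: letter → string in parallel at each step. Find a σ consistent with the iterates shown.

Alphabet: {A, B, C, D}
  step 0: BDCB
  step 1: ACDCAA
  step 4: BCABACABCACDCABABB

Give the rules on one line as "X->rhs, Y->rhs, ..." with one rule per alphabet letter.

A->B, B->A, C->CA, D->CD

  step 0 ⇒ step 1: BDCB ⇒ A·CD·CA·A
    B ↦ A
    C ↦ CA
    D ↦ CD
    A ↦ B  (constrained at step 1)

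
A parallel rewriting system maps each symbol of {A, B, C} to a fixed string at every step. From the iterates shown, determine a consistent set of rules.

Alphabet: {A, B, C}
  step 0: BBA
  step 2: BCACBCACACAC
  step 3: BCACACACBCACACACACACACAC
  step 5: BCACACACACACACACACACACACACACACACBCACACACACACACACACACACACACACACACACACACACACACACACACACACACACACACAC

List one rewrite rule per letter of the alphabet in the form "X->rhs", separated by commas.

  step 2 ⇒ step 3: BCACBCACACAC ⇒ BC·AC·AC·AC·BC·AC·AC·AC·AC·AC·AC·AC
    A ↦ AC
    B ↦ BC
    C ↦ AC

A->AC, B->BC, C->AC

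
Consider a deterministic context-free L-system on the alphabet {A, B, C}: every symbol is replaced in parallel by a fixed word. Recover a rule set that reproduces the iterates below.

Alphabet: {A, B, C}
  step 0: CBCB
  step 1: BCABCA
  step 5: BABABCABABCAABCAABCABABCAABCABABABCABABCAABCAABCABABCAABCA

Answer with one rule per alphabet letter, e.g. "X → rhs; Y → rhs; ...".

  step 0 ⇒ step 1: CBCB ⇒ B·CA·B·CA
    B ↦ CA
    C ↦ B
    A ↦ AB  (constrained at step 1)

A->AB, B->CA, C->B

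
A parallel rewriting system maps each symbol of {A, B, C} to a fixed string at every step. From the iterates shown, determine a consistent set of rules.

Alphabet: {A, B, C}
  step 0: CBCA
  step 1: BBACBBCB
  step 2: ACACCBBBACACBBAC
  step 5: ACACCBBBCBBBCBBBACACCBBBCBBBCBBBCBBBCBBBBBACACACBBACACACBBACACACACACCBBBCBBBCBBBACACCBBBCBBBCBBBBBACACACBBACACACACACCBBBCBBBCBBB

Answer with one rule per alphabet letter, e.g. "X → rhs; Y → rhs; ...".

  step 1 ⇒ step 2: BBACBBCB ⇒ AC·AC·CB·BB·AC·AC·BB·AC
    A ↦ CB
    B ↦ AC
    C ↦ BB

A->CB, B->AC, C->BB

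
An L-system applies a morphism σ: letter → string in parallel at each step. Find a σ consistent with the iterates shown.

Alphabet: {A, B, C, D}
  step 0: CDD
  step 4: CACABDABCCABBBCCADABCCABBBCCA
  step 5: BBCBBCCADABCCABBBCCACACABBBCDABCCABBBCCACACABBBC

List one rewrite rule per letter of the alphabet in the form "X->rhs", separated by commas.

A->BC, B->CA, C->B, D->DA

  step 4 ⇒ step 5: CACABDABCCABBBCCADABCCABBBCCA ⇒ B·BC·B·BC·CA·DA·BC·CA·B·B·BC·CA·CA·CA·B·B·BC·DA·BC·CA·B·B·BC·CA·CA·CA·B·B·BC
    A ↦ BC
    B ↦ CA
    C ↦ B
    D ↦ DA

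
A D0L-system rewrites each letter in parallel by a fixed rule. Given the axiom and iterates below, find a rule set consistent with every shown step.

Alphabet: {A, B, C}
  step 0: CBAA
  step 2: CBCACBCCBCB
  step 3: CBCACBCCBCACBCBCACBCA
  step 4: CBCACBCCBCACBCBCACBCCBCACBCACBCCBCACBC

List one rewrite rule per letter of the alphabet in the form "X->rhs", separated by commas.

A->C, B->CA, C->CB

  step 3 ⇒ step 4: CBCACBCCBCACBCBCACBCA ⇒ CB·CA·CB·C·CB·CA·CB·CB·CA·CB·C·CB·CA·CB·CA·CB·C·CB·CA·CB·C
    A ↦ C
    B ↦ CA
    C ↦ CB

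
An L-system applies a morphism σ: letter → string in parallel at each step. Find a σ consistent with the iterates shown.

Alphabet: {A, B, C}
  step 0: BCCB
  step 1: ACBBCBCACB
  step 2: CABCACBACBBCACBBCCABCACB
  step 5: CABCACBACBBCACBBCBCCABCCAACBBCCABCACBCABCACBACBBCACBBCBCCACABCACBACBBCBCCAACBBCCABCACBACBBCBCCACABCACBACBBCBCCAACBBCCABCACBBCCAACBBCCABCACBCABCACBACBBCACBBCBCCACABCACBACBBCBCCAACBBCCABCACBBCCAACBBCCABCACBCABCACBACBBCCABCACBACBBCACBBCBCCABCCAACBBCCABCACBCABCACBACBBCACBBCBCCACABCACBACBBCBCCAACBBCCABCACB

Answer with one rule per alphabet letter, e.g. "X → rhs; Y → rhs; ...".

A->CA, B->ACB, C->BC

  step 1 ⇒ step 2: ACBBCBCACB ⇒ CA·BC·ACB·ACB·BC·ACB·BC·CA·BC·ACB
    A ↦ CA
    B ↦ ACB
    C ↦ BC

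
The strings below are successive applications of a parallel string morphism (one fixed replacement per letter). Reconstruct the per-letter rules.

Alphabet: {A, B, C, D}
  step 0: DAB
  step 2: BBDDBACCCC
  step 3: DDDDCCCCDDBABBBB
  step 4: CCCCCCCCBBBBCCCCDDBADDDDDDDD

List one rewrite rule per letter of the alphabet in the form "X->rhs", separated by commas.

A->BA, B->DD, C->B, D->CC

  step 3 ⇒ step 4: DDDDCCCCDDBABBBB ⇒ CC·CC·CC·CC·B·B·B·B·CC·CC·DD·BA·DD·DD·DD·DD
    A ↦ BA
    B ↦ DD
    C ↦ B
    D ↦ CC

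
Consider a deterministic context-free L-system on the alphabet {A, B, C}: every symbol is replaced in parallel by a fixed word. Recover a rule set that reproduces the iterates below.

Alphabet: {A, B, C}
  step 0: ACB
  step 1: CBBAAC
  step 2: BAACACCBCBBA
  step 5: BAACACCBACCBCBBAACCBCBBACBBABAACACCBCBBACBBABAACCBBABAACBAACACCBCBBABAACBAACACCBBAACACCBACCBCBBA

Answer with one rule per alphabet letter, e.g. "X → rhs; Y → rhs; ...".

A->CB, B->AC, C->BA

  step 1 ⇒ step 2: CBBAAC ⇒ BA·AC·AC·CB·CB·BA
    A ↦ CB
    B ↦ AC
    C ↦ BA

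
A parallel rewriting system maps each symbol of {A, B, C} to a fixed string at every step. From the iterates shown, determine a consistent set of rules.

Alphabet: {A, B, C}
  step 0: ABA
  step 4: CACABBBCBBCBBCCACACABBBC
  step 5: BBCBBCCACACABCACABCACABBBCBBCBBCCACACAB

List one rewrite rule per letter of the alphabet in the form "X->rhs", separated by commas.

A->BC, B->CA, C->B

  step 4 ⇒ step 5: CACABBBCBBCBBCCACACABBBC ⇒ B·BC·B·BC·CA·CA·CA·B·CA·CA·B·CA·CA·B·B·BC·B·BC·B·BC·CA·CA·CA·B
    A ↦ BC
    B ↦ CA
    C ↦ B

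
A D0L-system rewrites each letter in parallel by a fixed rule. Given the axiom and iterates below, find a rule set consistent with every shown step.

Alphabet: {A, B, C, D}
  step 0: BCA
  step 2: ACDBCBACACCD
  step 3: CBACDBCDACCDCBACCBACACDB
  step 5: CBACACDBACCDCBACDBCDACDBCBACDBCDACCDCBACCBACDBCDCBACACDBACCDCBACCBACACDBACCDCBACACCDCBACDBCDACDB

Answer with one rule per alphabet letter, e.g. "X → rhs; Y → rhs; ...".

A->CB, B->CD, C->AC, D->DB

  step 2 ⇒ step 3: ACDBCBACACCD ⇒ CB·AC·DB·CD·AC·CD·CB·AC·CB·AC·AC·DB
    A ↦ CB
    B ↦ CD
    C ↦ AC
    D ↦ DB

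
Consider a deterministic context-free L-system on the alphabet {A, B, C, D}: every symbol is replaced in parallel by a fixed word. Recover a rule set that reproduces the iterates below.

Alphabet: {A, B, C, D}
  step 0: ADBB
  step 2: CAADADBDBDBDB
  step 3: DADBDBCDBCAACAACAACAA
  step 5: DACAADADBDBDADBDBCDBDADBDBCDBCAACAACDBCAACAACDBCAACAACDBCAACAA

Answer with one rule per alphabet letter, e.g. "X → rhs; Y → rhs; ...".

  step 2 ⇒ step 3: CAADADBDBDBDB ⇒ DA·DB·DB·C·DB·C·AA·C·AA·C·AA·C·AA
    A ↦ DB
    B ↦ AA
    C ↦ DA
    D ↦ C

A->DB, B->AA, C->DA, D->C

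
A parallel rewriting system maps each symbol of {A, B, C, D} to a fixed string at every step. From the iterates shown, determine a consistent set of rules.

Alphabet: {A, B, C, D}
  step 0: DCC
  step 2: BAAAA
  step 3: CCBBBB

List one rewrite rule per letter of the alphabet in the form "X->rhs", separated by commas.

  step 2 ⇒ step 3: BAAAA ⇒ CC·B·B·B·B
    A ↦ B
    B ↦ CC
    C ↦ DD  (constrained at step 0)
    D ↦ A  (constrained at step 0)

A->B, B->CC, C->DD, D->A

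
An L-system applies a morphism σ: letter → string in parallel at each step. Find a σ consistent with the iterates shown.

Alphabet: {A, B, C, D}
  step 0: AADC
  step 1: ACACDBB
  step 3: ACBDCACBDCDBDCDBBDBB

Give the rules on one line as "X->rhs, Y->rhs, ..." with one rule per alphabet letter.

A->AC, B->DC, C->B, D->DB

  step 0 ⇒ step 1: AADC ⇒ AC·AC·DB·B
    A ↦ AC
    C ↦ B
    D ↦ DB
    B ↦ DC  (constrained at step 1)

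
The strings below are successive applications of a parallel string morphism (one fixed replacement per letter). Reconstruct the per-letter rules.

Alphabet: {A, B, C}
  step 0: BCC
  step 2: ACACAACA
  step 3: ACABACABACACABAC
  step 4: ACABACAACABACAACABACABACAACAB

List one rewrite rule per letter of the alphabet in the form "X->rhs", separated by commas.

  step 3 ⇒ step 4: ACABACABACACABAC ⇒ AC·AB·AC·A·AC·AB·AC·A·AC·AB·AC·AB·AC·A·AC·AB
    A ↦ AC
    B ↦ A
    C ↦ AB

A->AC, B->A, C->AB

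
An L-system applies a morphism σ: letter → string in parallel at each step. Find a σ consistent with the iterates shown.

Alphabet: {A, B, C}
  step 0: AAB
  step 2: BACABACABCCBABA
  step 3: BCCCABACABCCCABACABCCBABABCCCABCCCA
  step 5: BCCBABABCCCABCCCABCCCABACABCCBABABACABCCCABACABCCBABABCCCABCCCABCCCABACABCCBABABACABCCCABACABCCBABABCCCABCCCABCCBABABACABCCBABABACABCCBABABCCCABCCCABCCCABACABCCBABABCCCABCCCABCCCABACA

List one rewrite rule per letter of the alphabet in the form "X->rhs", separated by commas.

  step 2 ⇒ step 3: BACABACABCCBABA ⇒ BCC·CA·BA·CA·BCC·CA·BA·CA·BCC·BA·BA·BCC·CA·BCC·CA
    A ↦ CA
    B ↦ BCC
    C ↦ BA

A->CA, B->BCC, C->BA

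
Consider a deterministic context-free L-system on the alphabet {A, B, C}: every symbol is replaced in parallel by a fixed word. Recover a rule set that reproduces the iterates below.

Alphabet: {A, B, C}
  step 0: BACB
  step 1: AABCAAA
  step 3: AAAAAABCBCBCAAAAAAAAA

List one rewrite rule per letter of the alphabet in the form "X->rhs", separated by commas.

A->BC, B->AA, C->A

  step 0 ⇒ step 1: BACB ⇒ AA·BC·A·AA
    A ↦ BC
    B ↦ AA
    C ↦ A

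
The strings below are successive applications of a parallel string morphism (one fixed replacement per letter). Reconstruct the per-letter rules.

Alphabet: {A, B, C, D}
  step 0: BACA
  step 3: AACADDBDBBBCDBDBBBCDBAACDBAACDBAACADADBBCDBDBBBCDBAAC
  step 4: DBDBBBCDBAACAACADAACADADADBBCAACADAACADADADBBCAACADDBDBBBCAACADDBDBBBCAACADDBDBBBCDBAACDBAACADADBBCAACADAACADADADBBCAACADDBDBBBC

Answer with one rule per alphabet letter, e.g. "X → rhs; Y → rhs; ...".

  step 3 ⇒ step 4: AACADDBDBBBCDBDBBBCDBAACDBAACDBAACADADBBCDBDBBBCDBAAC ⇒ DB·DB·BBC·DB·AAC·AAC·AD·AAC·AD·AD·AD·BBC·AAC·AD·AAC·AD·AD·AD·BBC·AAC·AD·DB·DB·BBC·AAC·AD·DB·DB·BBC·AAC·AD·DB·DB·BBC·DB·AAC·DB·AAC·AD·AD·BBC·AAC·AD·AAC·AD·AD·AD·BBC·AAC·AD·DB·DB·BBC
    A ↦ DB
    B ↦ AD
    C ↦ BBC
    D ↦ AAC

A->DB, B->AD, C->BBC, D->AAC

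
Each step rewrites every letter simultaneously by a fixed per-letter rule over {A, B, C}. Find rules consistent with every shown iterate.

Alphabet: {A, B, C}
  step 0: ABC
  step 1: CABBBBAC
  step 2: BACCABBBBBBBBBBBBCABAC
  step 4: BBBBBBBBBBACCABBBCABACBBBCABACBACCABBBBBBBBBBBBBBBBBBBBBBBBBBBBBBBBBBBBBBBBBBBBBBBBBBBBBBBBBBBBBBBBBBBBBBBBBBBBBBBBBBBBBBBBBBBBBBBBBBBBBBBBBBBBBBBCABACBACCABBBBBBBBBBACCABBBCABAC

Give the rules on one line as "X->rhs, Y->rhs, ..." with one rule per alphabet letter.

A->CA, B->BBB, C->BAC

  step 1 ⇒ step 2: CABBBBAC ⇒ BAC·CA·BBB·BBB·BBB·BBB·CA·BAC
    A ↦ CA
    B ↦ BBB
    C ↦ BAC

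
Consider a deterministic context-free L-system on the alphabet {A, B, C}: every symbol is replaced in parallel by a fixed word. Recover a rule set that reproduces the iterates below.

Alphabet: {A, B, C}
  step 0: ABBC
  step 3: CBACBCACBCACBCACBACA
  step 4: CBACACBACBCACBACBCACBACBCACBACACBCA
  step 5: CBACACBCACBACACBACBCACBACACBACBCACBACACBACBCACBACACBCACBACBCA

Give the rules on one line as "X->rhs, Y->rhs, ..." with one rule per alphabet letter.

A->CA, B->A, C->CB

  step 4 ⇒ step 5: CBACACBACBCACBACBCACBACBCACBACACBCA ⇒ CB·A·CA·CB·CA·CB·A·CA·CB·A·CB·CA·CB·A·CA·CB·A·CB·CA·CB·A·CA·CB·A·CB·CA·CB·A·CA·CB·CA·CB·A·CB·CA
    A ↦ CA
    B ↦ A
    C ↦ CB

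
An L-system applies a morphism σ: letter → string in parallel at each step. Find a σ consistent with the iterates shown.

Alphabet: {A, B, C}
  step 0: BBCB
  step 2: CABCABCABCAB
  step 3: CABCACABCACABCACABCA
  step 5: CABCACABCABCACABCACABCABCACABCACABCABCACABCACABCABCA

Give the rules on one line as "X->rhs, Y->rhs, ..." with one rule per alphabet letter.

  step 2 ⇒ step 3: CABCABCABCAB ⇒ CA·B·CA·CA·B·CA·CA·B·CA·CA·B·CA
    A ↦ B
    B ↦ CA
    C ↦ CA

A->B, B->CA, C->CA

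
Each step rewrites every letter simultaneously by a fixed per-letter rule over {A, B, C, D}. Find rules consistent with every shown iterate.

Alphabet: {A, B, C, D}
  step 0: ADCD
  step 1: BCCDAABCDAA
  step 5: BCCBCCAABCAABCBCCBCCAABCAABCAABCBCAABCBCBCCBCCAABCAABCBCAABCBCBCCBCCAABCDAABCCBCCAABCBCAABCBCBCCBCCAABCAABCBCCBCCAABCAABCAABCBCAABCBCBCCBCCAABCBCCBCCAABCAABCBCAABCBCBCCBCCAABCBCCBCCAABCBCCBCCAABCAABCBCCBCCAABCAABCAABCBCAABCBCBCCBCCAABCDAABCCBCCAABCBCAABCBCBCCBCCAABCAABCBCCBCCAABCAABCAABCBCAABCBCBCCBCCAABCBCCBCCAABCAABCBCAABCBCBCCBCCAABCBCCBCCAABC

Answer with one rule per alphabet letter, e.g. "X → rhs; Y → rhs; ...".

  step 0 ⇒ step 1: ADCD ⇒ BCC·DAA·BC·DAA
    A ↦ BCC
    C ↦ BC
    D ↦ DAA
    B ↦ AA  (constrained at step 1)

A->BCC, B->AA, C->BC, D->DAA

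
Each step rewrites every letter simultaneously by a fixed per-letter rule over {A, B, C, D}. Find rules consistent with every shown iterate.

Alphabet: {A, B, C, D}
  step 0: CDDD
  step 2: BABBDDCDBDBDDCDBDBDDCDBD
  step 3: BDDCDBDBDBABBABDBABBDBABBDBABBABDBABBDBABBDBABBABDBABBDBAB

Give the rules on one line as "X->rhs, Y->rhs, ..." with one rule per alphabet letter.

A->DCD, B->BD, C->D, D->BAB

  step 2 ⇒ step 3: BABBDDCDBDBDDCDBDBDDCDBD ⇒ BD·DCD·BD·BD·BAB·BAB·D·BAB·BD·BAB·BD·BAB·BAB·D·BAB·BD·BAB·BD·BAB·BAB·D·BAB·BD·BAB
    A ↦ DCD
    B ↦ BD
    C ↦ D
    D ↦ BAB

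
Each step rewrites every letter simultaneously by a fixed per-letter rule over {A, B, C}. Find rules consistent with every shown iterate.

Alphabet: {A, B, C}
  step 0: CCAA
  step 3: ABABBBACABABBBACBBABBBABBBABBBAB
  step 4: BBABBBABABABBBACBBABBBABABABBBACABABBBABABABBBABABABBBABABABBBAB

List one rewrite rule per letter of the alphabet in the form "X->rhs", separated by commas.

A->BB, B->AB, C->AC

  step 3 ⇒ step 4: ABABBBACABABBBACBBABBBABBBABBBAB ⇒ BB·AB·BB·AB·AB·AB·BB·AC·BB·AB·BB·AB·AB·AB·BB·AC·AB·AB·BB·AB·AB·AB·BB·AB·AB·AB·BB·AB·AB·AB·BB·AB
    A ↦ BB
    B ↦ AB
    C ↦ AC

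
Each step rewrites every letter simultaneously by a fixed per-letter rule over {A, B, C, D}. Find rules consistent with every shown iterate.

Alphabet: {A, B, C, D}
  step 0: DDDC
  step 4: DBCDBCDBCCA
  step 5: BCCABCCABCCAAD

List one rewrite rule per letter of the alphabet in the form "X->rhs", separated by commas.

A->D, B->C, C->A, D->BC

  step 4 ⇒ step 5: DBCDBCDBCCA ⇒ BC·C·A·BC·C·A·BC·C·A·A·D
    A ↦ D
    B ↦ C
    C ↦ A
    D ↦ BC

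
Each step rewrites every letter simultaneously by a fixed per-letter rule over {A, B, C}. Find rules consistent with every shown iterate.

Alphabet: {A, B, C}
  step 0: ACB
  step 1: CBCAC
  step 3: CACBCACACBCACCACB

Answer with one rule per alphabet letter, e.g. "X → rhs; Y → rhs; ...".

  step 0 ⇒ step 1: ACB ⇒ CB·CA·C
    A ↦ CB
    B ↦ C
    C ↦ CA

A->CB, B->C, C->CA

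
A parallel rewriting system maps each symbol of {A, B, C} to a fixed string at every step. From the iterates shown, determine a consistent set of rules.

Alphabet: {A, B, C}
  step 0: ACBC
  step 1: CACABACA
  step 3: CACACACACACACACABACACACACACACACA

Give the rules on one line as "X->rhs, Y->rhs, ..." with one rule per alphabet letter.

  step 0 ⇒ step 1: ACBC ⇒ CA·CA·BA·CA
    A ↦ CA
    B ↦ BA
    C ↦ CA

A->CA, B->BA, C->CA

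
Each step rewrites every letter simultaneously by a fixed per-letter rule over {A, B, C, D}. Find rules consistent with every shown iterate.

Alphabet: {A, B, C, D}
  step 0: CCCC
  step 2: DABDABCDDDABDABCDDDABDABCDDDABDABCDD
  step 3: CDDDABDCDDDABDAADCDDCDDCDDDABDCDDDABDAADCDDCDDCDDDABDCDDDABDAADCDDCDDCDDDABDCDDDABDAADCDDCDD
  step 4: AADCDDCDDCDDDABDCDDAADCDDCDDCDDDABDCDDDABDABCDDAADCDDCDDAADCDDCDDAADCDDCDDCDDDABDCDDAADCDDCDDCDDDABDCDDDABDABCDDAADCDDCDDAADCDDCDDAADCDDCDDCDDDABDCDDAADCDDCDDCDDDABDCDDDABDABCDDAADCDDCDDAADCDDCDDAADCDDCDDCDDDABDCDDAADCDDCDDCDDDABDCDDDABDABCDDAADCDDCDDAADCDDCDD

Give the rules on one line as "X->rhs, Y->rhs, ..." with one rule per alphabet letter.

A->DAB, B->D, C->AAD, D->CDD

  step 3 ⇒ step 4: CDDDABDCDDDABDAADCDDCDDCDDDABDCDDDABDAADCDDCDDCDDDABDCDDDABDAADCDDCDDCDDDABDCDDDABDAADCDDCDD ⇒ AAD·CDD·CDD·CDD·DAB·D·CDD·AAD·CDD·CDD·CDD·DAB·D·CDD·DAB·DAB·CDD·AAD·CDD·CDD·AAD·CDD·CDD·AAD·CDD·CDD·CDD·DAB·D·CDD·AAD·CDD·CDD·CDD·DAB·D·CDD·DAB·DAB·CDD·AAD·CDD·CDD·AAD·CDD·CDD·AAD·CDD·CDD·CDD·DAB·D·CDD·AAD·CDD·CDD·CDD·DAB·D·CDD·DAB·DAB·CDD·AAD·CDD·CDD·AAD·CDD·CDD·AAD·CDD·CDD·CDD·DAB·D·CDD·AAD·CDD·CDD·CDD·DAB·D·CDD·DAB·DAB·CDD·AAD·CDD·CDD·AAD·CDD·CDD
    A ↦ DAB
    B ↦ D
    C ↦ AAD
    D ↦ CDD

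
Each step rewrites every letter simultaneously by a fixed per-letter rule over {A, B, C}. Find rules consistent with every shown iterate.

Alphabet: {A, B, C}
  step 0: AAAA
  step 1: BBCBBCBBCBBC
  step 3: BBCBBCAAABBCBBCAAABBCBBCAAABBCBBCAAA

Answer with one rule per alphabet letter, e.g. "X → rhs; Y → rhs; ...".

A->BBC, B->A, C->BBB

  step 0 ⇒ step 1: AAAA ⇒ BBC·BBC·BBC·BBC
    A ↦ BBC
    B ↦ A  (constrained at step 1)
    C ↦ BBB  (constrained at step 1)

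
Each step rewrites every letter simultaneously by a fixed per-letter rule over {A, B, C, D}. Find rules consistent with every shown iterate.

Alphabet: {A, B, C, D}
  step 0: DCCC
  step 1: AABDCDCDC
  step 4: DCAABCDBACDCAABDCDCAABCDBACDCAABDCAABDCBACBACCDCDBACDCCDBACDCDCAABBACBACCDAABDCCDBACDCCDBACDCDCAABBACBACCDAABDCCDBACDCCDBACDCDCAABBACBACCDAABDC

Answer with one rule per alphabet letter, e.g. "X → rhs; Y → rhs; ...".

  step 0 ⇒ step 1: DCCC ⇒ AAB·DC·DC·DC
    C ↦ DC
    D ↦ AAB
    A ↦ BAC  (constrained at step 1)
    B ↦ CD  (constrained at step 1)

A->BAC, B->CD, C->DC, D->AAB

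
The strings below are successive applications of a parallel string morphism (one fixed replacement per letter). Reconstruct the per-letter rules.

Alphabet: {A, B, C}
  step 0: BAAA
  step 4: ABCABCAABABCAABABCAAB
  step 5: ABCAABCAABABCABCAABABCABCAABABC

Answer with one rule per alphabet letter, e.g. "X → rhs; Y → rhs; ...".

  step 4 ⇒ step 5: ABCABCAABABCAABABCAAB ⇒ AB·C·A·AB·C·A·AB·AB·C·AB·C·A·AB·AB·C·AB·C·A·AB·AB·C
    A ↦ AB
    B ↦ C
    C ↦ A

A->AB, B->C, C->A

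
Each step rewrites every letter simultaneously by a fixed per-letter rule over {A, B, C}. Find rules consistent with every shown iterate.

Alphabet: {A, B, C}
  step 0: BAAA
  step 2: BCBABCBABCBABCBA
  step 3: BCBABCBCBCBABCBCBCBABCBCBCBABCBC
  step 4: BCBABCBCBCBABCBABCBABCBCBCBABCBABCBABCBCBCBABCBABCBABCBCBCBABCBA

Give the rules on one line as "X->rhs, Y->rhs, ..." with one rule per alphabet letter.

  step 3 ⇒ step 4: BCBABCBCBCBABCBCBCBABCBCBCBABCBC ⇒ BC·BA·BC·BC·BC·BA·BC·BA·BC·BA·BC·BC·BC·BA·BC·BA·BC·BA·BC·BC·BC·BA·BC·BA·BC·BA·BC·BC·BC·BA·BC·BA
    A ↦ BC
    B ↦ BC
    C ↦ BA

A->BC, B->BC, C->BA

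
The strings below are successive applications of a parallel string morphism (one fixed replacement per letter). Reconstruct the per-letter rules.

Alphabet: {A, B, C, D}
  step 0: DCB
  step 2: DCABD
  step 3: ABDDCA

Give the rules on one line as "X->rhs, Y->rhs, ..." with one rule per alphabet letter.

A->D, B->C, C->BD, D->A

  step 2 ⇒ step 3: DCABD ⇒ A·BD·D·C·A
    A ↦ D
    B ↦ C
    C ↦ BD
    D ↦ A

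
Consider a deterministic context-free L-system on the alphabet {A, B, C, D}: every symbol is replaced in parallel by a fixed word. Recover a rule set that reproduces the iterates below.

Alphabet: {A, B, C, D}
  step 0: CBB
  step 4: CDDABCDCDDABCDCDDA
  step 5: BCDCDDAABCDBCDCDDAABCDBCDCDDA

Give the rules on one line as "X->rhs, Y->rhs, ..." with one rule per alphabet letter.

  step 4 ⇒ step 5: CDDABCDCDDABCDCDDA ⇒ B·CD·CD·DA·A·B·CD·B·CD·CD·DA·A·B·CD·B·CD·CD·DA
    A ↦ DA
    B ↦ A
    C ↦ B
    D ↦ CD

A->DA, B->A, C->B, D->CD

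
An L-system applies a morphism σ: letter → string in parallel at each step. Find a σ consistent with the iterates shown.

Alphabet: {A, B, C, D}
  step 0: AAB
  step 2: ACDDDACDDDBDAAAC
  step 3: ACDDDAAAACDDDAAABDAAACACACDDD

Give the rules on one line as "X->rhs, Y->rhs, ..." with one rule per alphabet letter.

A->AC, B->BDA, C->DDD, D->A

  step 2 ⇒ step 3: ACDDDACDDDBDAAAC ⇒ AC·DDD·A·A·A·AC·DDD·A·A·A·BDA·A·AC·AC·AC·DDD
    A ↦ AC
    B ↦ BDA
    C ↦ DDD
    D ↦ A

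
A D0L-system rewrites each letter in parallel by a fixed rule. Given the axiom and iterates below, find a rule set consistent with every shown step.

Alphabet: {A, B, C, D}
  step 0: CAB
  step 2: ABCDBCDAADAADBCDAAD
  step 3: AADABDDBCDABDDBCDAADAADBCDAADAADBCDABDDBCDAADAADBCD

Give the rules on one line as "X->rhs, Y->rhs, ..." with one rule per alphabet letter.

A->AAD, B->A, C->BDD, D->BCD

  step 2 ⇒ step 3: ABCDBCDAADAADBCDAAD ⇒ AAD·A·BDD·BCD·A·BDD·BCD·AAD·AAD·BCD·AAD·AAD·BCD·A·BDD·BCD·AAD·AAD·BCD
    A ↦ AAD
    B ↦ A
    C ↦ BDD
    D ↦ BCD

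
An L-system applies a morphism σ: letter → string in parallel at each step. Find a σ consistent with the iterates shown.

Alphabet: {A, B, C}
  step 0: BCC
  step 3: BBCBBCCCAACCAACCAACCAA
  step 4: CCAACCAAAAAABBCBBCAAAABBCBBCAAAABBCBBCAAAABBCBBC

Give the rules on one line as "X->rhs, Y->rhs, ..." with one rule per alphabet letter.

  step 3 ⇒ step 4: BBCBBCCCAACCAACCAACCAA ⇒ C·C·AA·C·C·AA·AA·AA·BBC·BBC·AA·AA·BBC·BBC·AA·AA·BBC·BBC·AA·AA·BBC·BBC
    A ↦ BBC
    B ↦ C
    C ↦ AA

A->BBC, B->C, C->AA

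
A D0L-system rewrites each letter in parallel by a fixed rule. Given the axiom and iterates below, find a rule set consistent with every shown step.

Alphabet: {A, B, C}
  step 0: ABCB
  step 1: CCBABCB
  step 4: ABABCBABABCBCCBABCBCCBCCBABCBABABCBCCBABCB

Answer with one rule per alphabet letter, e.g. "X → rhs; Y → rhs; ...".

  step 0 ⇒ step 1: ABCB ⇒ C·CB·AB·CB
    A ↦ C
    B ↦ CB
    C ↦ AB

A->C, B->CB, C->AB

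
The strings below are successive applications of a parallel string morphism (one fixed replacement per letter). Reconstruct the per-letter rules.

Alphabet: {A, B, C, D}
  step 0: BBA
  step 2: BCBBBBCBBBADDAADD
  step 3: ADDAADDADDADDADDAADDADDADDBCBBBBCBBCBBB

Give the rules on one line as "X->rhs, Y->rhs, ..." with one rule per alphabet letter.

A->BCB, B->ADD, C->A, D->B

  step 2 ⇒ step 3: BCBBBBCBBBADDAADD ⇒ ADD·A·ADD·ADD·ADD·ADD·A·ADD·ADD·ADD·BCB·B·B·BCB·BCB·B·B
    A ↦ BCB
    B ↦ ADD
    C ↦ A
    D ↦ B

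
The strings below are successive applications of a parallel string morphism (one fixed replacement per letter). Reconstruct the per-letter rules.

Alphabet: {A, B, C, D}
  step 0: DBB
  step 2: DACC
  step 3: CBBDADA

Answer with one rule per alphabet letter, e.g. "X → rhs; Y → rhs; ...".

A->BB, B->D, C->DA, D->C

  step 2 ⇒ step 3: DACC ⇒ C·BB·DA·DA
    A ↦ BB
    C ↦ DA
    D ↦ C
    B ↦ D  (constrained at step 0)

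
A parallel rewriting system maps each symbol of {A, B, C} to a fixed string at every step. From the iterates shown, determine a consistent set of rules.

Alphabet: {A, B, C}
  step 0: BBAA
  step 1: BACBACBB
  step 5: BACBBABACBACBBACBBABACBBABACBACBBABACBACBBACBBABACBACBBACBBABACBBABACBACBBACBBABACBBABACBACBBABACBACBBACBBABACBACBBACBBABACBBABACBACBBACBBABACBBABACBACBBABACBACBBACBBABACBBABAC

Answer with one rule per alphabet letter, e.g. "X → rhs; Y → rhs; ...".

A->B, B->BAC, C->BA

  step 0 ⇒ step 1: BBAA ⇒ BAC·BAC·B·B
    A ↦ B
    B ↦ BAC
    C ↦ BA  (constrained at step 1)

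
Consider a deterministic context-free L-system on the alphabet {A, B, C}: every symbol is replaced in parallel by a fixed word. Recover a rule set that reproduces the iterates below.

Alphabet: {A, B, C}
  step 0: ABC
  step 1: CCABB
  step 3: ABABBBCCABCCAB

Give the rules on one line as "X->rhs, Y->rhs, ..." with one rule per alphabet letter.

A->CC, B->AB, C->B

  step 0 ⇒ step 1: ABC ⇒ CC·AB·B
    A ↦ CC
    B ↦ AB
    C ↦ B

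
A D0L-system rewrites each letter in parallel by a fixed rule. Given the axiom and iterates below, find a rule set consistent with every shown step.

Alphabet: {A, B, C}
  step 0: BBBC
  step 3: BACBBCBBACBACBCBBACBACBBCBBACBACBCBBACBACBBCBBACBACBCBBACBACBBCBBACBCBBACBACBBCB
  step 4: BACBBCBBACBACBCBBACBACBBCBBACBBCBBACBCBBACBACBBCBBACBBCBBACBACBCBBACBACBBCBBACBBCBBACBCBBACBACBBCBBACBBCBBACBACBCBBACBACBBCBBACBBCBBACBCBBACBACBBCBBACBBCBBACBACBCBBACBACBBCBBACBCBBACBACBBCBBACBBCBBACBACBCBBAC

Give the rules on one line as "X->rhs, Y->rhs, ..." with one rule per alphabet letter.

A->B, B->BAC, C->BCB

  step 3 ⇒ step 4: BACBBCBBACBACBCBBACBACBBCBBACBACBCBBACBACBBCBBACBACBCBBACBACBBCBBACBCBBACBACBBCB ⇒ BAC·B·BCB·BAC·BAC·BCB·BAC·BAC·B·BCB·BAC·B·BCB·BAC·BCB·BAC·BAC·B·BCB·BAC·B·BCB·BAC·BAC·BCB·BAC·BAC·B·BCB·BAC·B·BCB·BAC·BCB·BAC·BAC·B·BCB·BAC·B·BCB·BAC·BAC·BCB·BAC·BAC·B·BCB·BAC·B·BCB·BAC·BCB·BAC·BAC·B·BCB·BAC·B·BCB·BAC·BAC·BCB·BAC·BAC·B·BCB·BAC·BCB·BAC·BAC·B·BCB·BAC·B·BCB·BAC·BAC·BCB·BAC
    A ↦ B
    B ↦ BAC
    C ↦ BCB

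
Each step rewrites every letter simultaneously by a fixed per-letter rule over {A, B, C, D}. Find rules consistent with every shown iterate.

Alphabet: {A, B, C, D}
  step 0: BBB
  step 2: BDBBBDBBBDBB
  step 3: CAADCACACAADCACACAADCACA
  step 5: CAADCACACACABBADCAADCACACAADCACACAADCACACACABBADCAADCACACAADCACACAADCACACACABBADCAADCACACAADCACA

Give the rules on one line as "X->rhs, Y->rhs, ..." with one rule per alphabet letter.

A->BB, B->CA, C->BD, D->AD

  step 2 ⇒ step 3: BDBBBDBBBDBB ⇒ CA·AD·CA·CA·CA·AD·CA·CA·CA·AD·CA·CA
    B ↦ CA
    D ↦ AD
    A ↦ BB  (constrained at step 3)
    C ↦ BD  (constrained at step 3)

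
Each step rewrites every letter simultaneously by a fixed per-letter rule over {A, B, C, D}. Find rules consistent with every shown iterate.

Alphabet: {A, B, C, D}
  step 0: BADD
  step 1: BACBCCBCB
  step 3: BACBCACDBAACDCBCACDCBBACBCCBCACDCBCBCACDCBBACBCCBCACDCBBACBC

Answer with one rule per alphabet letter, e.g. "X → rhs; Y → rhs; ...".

  step 0 ⇒ step 1: BADD ⇒ BA·CBC·CB·CB
    A ↦ CBC
    B ↦ BA
    D ↦ CB
    C ↦ ACD  (constrained at step 1)

A->CBC, B->BA, C->ACD, D->CB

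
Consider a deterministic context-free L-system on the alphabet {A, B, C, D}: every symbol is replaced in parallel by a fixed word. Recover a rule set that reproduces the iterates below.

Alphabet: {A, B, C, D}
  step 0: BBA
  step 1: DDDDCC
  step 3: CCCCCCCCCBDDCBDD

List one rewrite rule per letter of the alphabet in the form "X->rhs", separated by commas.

  step 0 ⇒ step 1: BBA ⇒ DD·DD·CC
    A ↦ CC
    B ↦ DD
    C ↦ CB  (constrained at step 1)
    D ↦ A  (constrained at step 1)

A->CC, B->DD, C->CB, D->A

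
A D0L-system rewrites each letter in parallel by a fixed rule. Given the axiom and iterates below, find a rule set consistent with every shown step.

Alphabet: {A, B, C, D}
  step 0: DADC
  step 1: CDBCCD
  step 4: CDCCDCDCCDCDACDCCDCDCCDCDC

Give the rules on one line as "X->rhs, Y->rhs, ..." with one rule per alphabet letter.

  step 0 ⇒ step 1: DADC ⇒ C·DB·C·CD
    A ↦ DB
    C ↦ CD
    D ↦ C
    B ↦ DA  (constrained at step 1)

A->DB, B->DA, C->CD, D->C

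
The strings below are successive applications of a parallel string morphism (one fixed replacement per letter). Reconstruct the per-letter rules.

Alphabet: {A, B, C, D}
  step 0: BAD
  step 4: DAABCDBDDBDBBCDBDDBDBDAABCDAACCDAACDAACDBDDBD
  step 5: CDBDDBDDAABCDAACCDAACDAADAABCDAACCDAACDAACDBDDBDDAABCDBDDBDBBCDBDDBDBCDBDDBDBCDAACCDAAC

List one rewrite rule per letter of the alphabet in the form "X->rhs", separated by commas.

  step 4 ⇒ step 5: DAABCDBDDBDBBCDBDDBDBDAABCDAACCDAACDAACDBDDBD ⇒ C·DBD·DBD·DAA·B·C·DAA·C·C·DAA·C·DAA·DAA·B·C·DAA·C·C·DAA·C·DAA·C·DBD·DBD·DAA·B·C·DBD·DBD·B·B·C·DBD·DBD·B·C·DBD·DBD·B·C·DAA·C·C·DAA·C
    A ↦ DBD
    B ↦ DAA
    C ↦ B
    D ↦ C

A->DBD, B->DAA, C->B, D->C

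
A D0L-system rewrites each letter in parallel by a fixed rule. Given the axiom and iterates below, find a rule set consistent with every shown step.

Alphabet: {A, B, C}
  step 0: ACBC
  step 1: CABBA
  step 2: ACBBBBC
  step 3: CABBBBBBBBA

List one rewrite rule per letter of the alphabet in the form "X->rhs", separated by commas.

A->C, B->BB, C->A

  step 2 ⇒ step 3: ACBBBBC ⇒ C·A·BB·BB·BB·BB·A
    A ↦ C
    B ↦ BB
    C ↦ A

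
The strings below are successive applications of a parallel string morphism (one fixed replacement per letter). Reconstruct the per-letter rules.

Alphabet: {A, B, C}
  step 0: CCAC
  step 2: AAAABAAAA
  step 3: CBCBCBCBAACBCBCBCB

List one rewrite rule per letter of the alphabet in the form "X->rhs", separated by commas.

  step 2 ⇒ step 3: AAAABAAAA ⇒ CB·CB·CB·CB·AA·CB·CB·CB·CB
    A ↦ CB
    B ↦ AA
    C ↦ B  (constrained at step 0)

A->CB, B->AA, C->B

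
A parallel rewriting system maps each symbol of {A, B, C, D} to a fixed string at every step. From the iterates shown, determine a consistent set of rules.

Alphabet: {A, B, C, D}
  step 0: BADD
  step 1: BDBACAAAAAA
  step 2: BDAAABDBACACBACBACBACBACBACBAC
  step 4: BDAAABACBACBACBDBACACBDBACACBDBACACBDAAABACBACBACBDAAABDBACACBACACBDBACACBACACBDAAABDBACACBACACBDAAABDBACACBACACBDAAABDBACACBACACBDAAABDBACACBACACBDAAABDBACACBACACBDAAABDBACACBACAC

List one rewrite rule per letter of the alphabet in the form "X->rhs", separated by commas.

A->BAC, B->BD, C->AC, D->AAA

  step 1 ⇒ step 2: BDBACAAAAAA ⇒ BD·AAA·BD·BAC·AC·BAC·BAC·BAC·BAC·BAC·BAC
    A ↦ BAC
    B ↦ BD
    C ↦ AC
    D ↦ AAA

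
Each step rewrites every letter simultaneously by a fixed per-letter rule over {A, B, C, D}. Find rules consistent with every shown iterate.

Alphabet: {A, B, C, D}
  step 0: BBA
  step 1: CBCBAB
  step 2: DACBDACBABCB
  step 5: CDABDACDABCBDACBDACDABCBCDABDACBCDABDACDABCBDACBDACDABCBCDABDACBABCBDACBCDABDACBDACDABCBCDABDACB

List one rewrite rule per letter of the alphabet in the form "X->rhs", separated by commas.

A->AB, B->CB, C->DA, D->CD

  step 1 ⇒ step 2: CBCBAB ⇒ DA·CB·DA·CB·AB·CB
    A ↦ AB
    B ↦ CB
    C ↦ DA
    D ↦ CD  (constrained at step 2)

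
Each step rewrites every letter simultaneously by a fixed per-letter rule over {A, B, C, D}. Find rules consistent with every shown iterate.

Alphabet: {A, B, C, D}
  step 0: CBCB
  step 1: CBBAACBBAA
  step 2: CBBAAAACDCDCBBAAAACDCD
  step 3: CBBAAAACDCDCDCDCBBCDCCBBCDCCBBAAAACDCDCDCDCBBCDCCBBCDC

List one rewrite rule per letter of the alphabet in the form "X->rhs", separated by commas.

A->CD, B->AA, C->CBB, D->CDC

  step 2 ⇒ step 3: CBBAAAACDCDCBBAAAACDCD ⇒ CBB·AA·AA·CD·CD·CD·CD·CBB·CDC·CBB·CDC·CBB·AA·AA·CD·CD·CD·CD·CBB·CDC·CBB·CDC
    A ↦ CD
    B ↦ AA
    C ↦ CBB
    D ↦ CDC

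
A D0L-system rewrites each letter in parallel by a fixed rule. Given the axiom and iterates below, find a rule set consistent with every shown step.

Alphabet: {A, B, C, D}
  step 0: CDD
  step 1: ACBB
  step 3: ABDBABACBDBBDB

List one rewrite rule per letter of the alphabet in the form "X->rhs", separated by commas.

  step 0 ⇒ step 1: CDD ⇒ AC·B·B
    C ↦ AC
    D ↦ B
    A ↦ AB  (constrained at step 1)
    B ↦ DB  (constrained at step 1)

A->AB, B->DB, C->AC, D->B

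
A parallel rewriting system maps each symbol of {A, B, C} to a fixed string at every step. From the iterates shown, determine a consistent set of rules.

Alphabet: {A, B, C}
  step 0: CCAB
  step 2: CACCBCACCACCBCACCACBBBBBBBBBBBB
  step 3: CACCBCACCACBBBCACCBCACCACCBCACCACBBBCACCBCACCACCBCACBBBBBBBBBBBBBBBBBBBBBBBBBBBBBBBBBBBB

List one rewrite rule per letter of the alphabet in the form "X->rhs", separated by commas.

A->CB, B->BBB, C->CAC

  step 2 ⇒ step 3: CACCBCACCACCBCACCACBBBBBBBBBBBB ⇒ CAC·CB·CAC·CAC·BBB·CAC·CB·CAC·CAC·CB·CAC·CAC·BBB·CAC·CB·CAC·CAC·CB·CAC·BBB·BBB·BBB·BBB·BBB·BBB·BBB·BBB·BBB·BBB·BBB·BBB
    A ↦ CB
    B ↦ BBB
    C ↦ CAC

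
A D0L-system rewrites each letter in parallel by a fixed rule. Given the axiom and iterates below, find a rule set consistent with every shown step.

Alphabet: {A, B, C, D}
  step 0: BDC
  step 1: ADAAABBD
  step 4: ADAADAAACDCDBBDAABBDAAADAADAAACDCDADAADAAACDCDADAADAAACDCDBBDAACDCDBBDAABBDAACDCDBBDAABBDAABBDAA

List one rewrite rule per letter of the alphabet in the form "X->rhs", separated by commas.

A->CD, B->ADA, C->BBD, D->AA

  step 0 ⇒ step 1: BDC ⇒ ADA·AA·BBD
    B ↦ ADA
    C ↦ BBD
    D ↦ AA
    A ↦ CD  (constrained at step 1)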